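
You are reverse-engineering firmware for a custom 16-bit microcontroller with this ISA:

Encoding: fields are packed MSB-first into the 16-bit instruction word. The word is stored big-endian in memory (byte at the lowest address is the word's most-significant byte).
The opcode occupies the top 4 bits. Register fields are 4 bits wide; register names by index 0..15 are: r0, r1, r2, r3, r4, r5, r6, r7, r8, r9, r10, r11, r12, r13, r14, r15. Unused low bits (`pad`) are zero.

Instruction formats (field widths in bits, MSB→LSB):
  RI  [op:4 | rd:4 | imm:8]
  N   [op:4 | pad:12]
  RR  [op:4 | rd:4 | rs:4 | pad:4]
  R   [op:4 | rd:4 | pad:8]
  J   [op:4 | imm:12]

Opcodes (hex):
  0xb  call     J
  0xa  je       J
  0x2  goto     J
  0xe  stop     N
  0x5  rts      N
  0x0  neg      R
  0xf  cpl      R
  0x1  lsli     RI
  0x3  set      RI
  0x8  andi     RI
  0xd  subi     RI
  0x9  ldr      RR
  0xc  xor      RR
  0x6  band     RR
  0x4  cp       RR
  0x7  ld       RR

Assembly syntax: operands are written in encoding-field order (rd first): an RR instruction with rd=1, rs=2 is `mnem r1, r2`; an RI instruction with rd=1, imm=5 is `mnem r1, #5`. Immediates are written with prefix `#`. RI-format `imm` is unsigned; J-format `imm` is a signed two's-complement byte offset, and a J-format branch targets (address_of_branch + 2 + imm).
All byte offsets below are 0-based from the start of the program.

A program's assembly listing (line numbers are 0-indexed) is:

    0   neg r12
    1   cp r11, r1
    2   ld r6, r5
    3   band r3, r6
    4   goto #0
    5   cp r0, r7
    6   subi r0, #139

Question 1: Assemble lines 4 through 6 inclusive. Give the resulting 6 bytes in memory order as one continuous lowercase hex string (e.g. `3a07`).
20004070d08b

4. goto fields op=0x2:4|imm=0:12 → word 2000h → 20 00
5. cp fields op=0x4:4|rd=0:4|rs=7:4|pad=0:4 → word 4070h → 40 70
6. subi fields op=0xd:4|rd=0:4|imm=139:8 → word d08bh → d0 8b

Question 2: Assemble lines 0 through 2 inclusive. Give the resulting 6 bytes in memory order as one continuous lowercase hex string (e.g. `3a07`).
0c004b107650

line 0 (neg): pack op=0x0:4|rd=12:4|pad=0:8 = 0x0c00; big→ 0c 00
line 1 (cp): pack op=0x4:4|rd=11:4|rs=1:4|pad=0:4 = 0x4b10; big→ 4b 10
line 2 (ld): pack op=0x7:4|rd=6:4|rs=5:4|pad=0:4 = 0x7650; big→ 76 50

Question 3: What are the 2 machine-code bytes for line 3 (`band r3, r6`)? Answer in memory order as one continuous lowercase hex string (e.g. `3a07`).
L3: band op=0x6:4|rd=3:4|rs=6:4|pad=0:4 ⇒ 0x6360 ⇒ big 63 60

6360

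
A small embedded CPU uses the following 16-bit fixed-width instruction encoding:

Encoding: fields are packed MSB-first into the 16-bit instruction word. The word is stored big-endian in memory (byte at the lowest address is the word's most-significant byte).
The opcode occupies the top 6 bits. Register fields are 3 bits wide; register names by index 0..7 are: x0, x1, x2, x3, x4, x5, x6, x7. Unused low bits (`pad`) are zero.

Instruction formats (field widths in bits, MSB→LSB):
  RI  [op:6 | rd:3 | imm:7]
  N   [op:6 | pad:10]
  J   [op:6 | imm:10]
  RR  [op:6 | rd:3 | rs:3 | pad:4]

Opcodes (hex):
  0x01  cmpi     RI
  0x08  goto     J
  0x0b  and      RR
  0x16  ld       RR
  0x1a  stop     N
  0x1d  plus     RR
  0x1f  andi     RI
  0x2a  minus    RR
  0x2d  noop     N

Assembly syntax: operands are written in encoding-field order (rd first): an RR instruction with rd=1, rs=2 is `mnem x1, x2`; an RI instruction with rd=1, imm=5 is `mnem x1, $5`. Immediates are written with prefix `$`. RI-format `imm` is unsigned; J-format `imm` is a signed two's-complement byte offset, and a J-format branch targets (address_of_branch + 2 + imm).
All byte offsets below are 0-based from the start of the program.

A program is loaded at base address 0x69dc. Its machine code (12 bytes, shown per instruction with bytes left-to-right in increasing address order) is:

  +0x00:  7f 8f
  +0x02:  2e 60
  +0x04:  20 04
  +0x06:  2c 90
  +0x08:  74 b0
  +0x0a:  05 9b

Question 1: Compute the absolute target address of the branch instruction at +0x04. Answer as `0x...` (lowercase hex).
@+04  big-endian(20 04) = 0x2004
  opcode bits[15:10]=0x8: goto/J
  imm@[9:0]=0x4 ⇒ $4
  target = base 0x69dc + off 0x04 + 2 + imm 4 = 0x69e6

0x69e6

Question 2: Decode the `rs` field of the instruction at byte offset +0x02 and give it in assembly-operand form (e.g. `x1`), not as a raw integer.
[02] 2e 60 → 0x2e60
  op=0x2e60>>10=0xb ⇒ and (RR)
  rd: (w>>7)&0x7=0x4 → x4
  rs: (w>>4)&0x7=0x6 → x6

x6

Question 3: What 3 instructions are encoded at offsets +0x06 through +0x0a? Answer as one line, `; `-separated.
and x1, x1; plus x1, x3; cmpi x3, $27

off 0x06: read 2c 90 as big → 0x2c90
  top 6b → 0xb → and [RR]
  [9:7] rd=1 = x1
  [6:4] rs=1 = x1
off 0x08: read 74 b0 as big → 0x74b0
  top 6b → 0x1d → plus [RR]
  [9:7] rd=1 = x1
  [6:4] rs=3 = x3
off 0x0a: read 05 9b as big → 0x059b
  top 6b → 0x1 → cmpi [RI]
  [9:7] rd=3 = x3
  [6:0] imm=27 = $27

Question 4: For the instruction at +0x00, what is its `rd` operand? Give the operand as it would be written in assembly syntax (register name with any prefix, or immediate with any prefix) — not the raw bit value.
x7

[00] 7f 8f → 0x7f8f
  op=0x7f8f>>10=0x1f ⇒ andi (RI)
  rd@[9:7]=0x7 ⇒ x7
  imm@[6:0]=0xf ⇒ $15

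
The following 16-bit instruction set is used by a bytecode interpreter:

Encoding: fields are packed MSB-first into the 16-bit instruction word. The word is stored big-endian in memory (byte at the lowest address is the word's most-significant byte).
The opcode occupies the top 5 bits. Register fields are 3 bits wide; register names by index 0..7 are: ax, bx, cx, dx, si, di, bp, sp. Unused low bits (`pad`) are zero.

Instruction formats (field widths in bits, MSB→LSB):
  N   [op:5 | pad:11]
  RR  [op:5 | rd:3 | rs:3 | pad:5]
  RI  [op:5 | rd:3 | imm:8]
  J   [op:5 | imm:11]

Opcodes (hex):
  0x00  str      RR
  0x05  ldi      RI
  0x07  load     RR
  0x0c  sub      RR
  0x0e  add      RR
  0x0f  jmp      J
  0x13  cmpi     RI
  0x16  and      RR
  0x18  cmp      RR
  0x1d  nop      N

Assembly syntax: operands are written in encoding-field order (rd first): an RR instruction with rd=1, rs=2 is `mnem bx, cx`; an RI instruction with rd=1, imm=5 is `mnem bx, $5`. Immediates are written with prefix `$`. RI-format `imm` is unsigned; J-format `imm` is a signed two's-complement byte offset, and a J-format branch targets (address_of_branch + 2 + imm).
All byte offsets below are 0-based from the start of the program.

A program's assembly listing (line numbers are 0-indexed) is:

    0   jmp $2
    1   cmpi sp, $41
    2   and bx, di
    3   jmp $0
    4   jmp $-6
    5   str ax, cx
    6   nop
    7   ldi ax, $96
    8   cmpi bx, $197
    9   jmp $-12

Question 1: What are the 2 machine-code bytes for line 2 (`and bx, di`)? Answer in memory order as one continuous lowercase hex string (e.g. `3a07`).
b1a0

2. and fields op=0x16:5|rd=1:3|rs=5:3|pad=0:5 → word b1a0h → b1 a0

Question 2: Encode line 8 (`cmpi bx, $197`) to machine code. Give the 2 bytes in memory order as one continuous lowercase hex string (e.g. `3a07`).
L8: cmpi op=0x13:5|rd=1:3|imm=197:8 ⇒ 0x99c5 ⇒ big 99 c5

99c5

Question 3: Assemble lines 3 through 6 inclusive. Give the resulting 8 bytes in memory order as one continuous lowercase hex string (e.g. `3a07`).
78007ffa0040e800

line 3 (jmp): pack op=0xf:5|imm=0:11 = 0x7800; big→ 78 00
line 4 (jmp): pack op=0xf:5|imm=-6:11 = 0x7ffa; big→ 7f fa
line 5 (str): pack op=0x0:5|rd=0:3|rs=2:3|pad=0:5 = 0x0040; big→ 00 40
line 6 (nop): pack op=0x1d:5|pad=0:11 = 0xe800; big→ e8 00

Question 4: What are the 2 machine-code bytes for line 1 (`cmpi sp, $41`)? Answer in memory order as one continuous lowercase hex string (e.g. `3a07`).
1. cmpi fields op=0x13:5|rd=7:3|imm=41:8 → word 9f29h → 9f 29

9f29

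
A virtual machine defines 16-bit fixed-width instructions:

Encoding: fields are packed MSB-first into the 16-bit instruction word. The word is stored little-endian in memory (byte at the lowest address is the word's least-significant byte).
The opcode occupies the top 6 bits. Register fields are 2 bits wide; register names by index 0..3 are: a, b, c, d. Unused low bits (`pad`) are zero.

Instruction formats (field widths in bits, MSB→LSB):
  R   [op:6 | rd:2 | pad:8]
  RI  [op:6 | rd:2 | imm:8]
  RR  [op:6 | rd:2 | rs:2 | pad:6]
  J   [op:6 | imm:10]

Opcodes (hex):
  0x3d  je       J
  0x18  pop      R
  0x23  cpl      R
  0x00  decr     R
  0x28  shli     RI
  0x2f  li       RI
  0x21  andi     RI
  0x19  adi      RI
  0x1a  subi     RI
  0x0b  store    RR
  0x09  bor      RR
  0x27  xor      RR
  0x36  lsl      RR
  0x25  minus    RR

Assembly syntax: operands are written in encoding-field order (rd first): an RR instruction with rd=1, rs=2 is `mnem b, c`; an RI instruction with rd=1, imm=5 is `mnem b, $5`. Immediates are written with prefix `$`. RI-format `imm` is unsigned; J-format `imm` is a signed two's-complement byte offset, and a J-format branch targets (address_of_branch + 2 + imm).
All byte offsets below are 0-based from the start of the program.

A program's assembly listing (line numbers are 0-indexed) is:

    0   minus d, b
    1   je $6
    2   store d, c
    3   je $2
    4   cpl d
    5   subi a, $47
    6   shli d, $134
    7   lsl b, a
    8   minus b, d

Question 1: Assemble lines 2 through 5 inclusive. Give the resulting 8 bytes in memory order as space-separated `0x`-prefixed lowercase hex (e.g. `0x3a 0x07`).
0x80 0x2f 0x02 0xf4 0x00 0x8f 0x2f 0x68

L2: store op=0xb:6|rd=3:2|rs=2:2|pad=0:6 ⇒ 0x2f80 ⇒ little 80 2f
L3: je op=0x3d:6|imm=2:10 ⇒ 0xf402 ⇒ little 02 f4
L4: cpl op=0x23:6|rd=3:2|pad=0:8 ⇒ 0x8f00 ⇒ little 00 8f
L5: subi op=0x1a:6|rd=0:2|imm=47:8 ⇒ 0x682f ⇒ little 2f 68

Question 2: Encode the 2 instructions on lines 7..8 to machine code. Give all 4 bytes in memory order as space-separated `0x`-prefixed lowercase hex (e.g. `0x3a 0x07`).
line 7 (lsl): pack op=0x36:6|rd=1:2|rs=0:2|pad=0:6 = 0xd900; little→ 00 d9
line 8 (minus): pack op=0x25:6|rd=1:2|rs=3:2|pad=0:6 = 0x95c0; little→ c0 95

0x00 0xd9 0xc0 0x95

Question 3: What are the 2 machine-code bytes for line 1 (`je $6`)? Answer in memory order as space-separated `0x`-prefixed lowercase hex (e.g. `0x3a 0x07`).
0x06 0xf4

L1: je op=0x3d:6|imm=6:10 ⇒ 0xf406 ⇒ little 06 f4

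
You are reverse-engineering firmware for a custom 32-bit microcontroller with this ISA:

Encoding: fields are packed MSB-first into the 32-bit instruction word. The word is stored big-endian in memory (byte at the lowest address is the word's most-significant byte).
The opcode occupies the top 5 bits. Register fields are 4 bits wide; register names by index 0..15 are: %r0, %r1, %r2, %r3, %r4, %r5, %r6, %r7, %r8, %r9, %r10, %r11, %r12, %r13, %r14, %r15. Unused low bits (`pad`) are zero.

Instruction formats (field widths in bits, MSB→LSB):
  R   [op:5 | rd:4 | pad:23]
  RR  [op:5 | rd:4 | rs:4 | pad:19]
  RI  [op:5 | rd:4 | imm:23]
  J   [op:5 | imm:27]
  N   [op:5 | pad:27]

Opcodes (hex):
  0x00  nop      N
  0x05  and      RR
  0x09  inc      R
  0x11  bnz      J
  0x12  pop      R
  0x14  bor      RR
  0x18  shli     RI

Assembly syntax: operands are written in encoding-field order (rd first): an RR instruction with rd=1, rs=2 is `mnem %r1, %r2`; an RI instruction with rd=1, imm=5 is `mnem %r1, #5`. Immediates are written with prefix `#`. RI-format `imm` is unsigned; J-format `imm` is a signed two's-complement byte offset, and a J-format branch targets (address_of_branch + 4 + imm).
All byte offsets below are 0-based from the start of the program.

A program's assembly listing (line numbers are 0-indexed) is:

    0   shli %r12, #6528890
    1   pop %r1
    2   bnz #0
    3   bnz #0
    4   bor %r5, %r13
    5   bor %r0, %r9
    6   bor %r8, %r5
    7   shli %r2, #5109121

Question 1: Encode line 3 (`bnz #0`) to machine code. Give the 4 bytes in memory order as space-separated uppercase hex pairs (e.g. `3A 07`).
88 00 00 00

3. bnz fields op=0x11:5|imm=0:27 → word 88000000h → 88 00 00 00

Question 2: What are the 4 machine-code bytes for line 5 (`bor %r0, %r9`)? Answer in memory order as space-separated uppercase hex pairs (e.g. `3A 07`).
A0 48 00 00

L5: bor op=0x14:5|rd=0:4|rs=9:4|pad=0:19 ⇒ 0xa0480000 ⇒ big a0 48 00 00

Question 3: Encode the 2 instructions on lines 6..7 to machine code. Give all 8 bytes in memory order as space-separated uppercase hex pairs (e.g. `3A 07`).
A4 28 00 00 C1 4D F5 81

6. bor fields op=0x14:5|rd=8:4|rs=5:4|pad=0:19 → word a4280000h → a4 28 00 00
7. shli fields op=0x18:5|rd=2:4|imm=5109121:23 → word c14df581h → c1 4d f5 81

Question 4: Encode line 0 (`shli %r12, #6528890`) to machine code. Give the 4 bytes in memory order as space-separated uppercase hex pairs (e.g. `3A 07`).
C6 63 9F 7A

0. shli fields op=0x18:5|rd=12:4|imm=6528890:23 → word c6639f7ah → c6 63 9f 7a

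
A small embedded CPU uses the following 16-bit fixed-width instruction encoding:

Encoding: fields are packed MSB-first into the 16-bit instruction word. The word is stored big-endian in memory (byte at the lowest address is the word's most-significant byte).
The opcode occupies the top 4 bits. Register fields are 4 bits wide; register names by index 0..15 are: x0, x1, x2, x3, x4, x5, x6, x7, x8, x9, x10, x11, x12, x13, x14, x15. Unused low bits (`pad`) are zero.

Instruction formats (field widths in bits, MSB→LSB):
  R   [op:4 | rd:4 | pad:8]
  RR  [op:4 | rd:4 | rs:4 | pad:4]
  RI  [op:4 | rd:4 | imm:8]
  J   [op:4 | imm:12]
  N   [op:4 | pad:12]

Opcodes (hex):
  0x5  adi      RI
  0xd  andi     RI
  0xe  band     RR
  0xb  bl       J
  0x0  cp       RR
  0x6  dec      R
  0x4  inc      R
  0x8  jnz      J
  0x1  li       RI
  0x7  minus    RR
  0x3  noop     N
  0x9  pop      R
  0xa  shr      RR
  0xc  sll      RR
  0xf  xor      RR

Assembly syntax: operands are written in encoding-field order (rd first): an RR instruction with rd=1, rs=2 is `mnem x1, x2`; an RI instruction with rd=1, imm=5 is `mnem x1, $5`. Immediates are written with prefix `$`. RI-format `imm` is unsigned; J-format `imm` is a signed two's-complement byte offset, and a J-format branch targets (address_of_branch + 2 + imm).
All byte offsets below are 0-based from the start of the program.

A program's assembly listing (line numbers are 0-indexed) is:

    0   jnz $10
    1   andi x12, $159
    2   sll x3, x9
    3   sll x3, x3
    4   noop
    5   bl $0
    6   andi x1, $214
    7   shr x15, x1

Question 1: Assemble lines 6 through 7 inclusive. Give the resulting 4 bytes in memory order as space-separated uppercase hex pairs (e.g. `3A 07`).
line 6 (andi): pack op=0xd:4|rd=1:4|imm=214:8 = 0xd1d6; big→ d1 d6
line 7 (shr): pack op=0xa:4|rd=15:4|rs=1:4|pad=0:4 = 0xaf10; big→ af 10

D1 D6 AF 10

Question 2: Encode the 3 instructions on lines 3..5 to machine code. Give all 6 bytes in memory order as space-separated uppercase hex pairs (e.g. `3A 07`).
L3: sll op=0xc:4|rd=3:4|rs=3:4|pad=0:4 ⇒ 0xc330 ⇒ big c3 30
L4: noop op=0x3:4|pad=0:12 ⇒ 0x3000 ⇒ big 30 00
L5: bl op=0xb:4|imm=0:12 ⇒ 0xb000 ⇒ big b0 00

C3 30 30 00 B0 00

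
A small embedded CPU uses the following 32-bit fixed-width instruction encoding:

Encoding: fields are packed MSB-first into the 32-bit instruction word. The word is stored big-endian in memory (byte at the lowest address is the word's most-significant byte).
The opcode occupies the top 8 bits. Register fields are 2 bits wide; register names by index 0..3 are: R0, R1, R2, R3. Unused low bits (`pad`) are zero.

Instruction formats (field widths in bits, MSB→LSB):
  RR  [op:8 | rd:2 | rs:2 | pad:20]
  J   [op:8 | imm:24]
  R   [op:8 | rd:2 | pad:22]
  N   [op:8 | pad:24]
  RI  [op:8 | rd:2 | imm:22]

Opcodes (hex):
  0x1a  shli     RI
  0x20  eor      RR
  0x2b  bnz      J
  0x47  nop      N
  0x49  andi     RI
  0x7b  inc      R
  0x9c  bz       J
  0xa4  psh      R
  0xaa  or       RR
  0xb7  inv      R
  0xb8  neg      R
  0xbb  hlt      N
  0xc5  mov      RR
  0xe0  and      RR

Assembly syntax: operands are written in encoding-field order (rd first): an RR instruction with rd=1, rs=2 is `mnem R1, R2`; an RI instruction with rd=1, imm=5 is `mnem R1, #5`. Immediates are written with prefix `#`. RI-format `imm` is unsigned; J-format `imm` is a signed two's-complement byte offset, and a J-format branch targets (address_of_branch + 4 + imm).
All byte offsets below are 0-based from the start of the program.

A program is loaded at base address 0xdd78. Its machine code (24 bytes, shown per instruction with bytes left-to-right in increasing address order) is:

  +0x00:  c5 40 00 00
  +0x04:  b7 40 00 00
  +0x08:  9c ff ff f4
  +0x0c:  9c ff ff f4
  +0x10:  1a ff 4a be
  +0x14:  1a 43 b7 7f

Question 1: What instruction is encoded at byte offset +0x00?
off 0x00: read c5 40 00 00 as big → 0xc5400000
  top 8b → 0xc5 → mov [RR]
  [23:22] rd=1 = R1
  [21:20] rs=0 = R0

mov R1, R0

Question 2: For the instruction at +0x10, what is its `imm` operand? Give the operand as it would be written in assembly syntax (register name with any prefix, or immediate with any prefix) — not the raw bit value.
@+10  big-endian(1a ff 4a be) = 0x1aff4abe
  top 8b → 0x1a → shli [RI]
  [23:22] rd=3 = R3
  [21:0] imm=4147902 = #4147902

#4147902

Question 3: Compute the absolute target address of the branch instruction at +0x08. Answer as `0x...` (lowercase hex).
off 0x08: read 9c ff ff f4 as big → 0x9cfffff4
  top 8b → 0x9c → bz [J]
  imm@[23:0]=0xfffff4 (s24→-12) ⇒ #-12
  target = base 0xdd78 + off 0x08 + 4 + imm -12 = 0xdd78

0xdd78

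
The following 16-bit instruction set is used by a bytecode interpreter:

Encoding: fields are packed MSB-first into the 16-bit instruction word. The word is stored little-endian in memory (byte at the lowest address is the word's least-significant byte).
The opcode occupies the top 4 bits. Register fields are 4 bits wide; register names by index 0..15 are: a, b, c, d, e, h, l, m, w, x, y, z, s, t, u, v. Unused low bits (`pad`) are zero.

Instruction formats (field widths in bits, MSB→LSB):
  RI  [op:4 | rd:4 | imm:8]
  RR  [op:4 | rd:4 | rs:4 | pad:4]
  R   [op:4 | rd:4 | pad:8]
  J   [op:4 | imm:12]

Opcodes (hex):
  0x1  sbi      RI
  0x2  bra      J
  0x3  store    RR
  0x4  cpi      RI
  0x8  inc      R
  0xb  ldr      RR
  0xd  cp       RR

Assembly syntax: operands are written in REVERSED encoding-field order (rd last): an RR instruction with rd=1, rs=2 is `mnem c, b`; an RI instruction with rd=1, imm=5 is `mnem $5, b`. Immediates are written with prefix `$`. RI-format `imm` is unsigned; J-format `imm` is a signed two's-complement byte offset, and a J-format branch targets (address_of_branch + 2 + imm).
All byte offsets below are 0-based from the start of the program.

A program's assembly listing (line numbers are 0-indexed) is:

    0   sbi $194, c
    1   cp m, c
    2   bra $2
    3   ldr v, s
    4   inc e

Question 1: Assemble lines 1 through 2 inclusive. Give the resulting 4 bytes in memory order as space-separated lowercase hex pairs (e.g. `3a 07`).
line 1 (cp): pack op=0xd:4|rd=2:4|rs=7:4|pad=0:4 = 0xd270; little→ 70 d2
line 2 (bra): pack op=0x2:4|imm=2:12 = 0x2002; little→ 02 20

70 d2 02 20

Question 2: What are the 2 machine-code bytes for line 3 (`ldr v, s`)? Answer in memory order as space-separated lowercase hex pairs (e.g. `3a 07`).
f0 bc

line 3 (ldr): pack op=0xb:4|rd=12:4|rs=15:4|pad=0:4 = 0xbcf0; little→ f0 bc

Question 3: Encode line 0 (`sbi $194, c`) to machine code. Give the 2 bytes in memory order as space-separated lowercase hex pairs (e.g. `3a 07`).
0. sbi fields op=0x1:4|rd=2:4|imm=194:8 → word 12c2h → c2 12

c2 12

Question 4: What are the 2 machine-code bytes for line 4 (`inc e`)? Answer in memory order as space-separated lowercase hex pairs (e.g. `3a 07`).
4. inc fields op=0x8:4|rd=4:4|pad=0:8 → word 8400h → 00 84

00 84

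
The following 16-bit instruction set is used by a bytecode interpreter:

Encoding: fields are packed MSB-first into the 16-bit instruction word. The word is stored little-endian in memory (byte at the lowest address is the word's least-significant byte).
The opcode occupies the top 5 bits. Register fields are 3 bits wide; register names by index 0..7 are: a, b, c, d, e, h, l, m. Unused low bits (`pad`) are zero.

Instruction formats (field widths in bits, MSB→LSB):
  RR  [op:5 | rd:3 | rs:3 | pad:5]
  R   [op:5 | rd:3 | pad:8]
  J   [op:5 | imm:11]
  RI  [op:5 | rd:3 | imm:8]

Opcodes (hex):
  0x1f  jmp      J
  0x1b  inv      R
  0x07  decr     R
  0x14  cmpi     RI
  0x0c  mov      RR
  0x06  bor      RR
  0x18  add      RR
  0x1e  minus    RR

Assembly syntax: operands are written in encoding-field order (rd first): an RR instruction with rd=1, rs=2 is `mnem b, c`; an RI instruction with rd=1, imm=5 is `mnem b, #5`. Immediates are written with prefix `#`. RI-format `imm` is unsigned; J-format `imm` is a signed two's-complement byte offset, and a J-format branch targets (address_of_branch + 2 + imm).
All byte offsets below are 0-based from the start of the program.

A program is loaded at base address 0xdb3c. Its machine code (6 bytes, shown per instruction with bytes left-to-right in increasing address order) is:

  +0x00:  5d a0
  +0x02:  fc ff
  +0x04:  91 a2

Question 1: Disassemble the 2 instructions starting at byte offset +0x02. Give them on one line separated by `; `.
jmp #-4; cmpi c, #145

@+02  little-endian(fc ff) = 0xfffc
  top 5b → 0x1f → jmp [J]
  [10:0] imm=2044 (s11→-4) = #-4
@+04  little-endian(91 a2) = 0xa291
  top 5b → 0x14 → cmpi [RI]
  [10:8] rd=2 = c
  [7:0] imm=145 = #145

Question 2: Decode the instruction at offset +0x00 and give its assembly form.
cmpi a, #93

+0x00: 5d a0 ⇒ word 0xa05d (little)
  opcode bits[15:11]=0x14: cmpi/RI
  rd@[10:8]=0x0 ⇒ a
  imm@[7:0]=0x5d ⇒ #93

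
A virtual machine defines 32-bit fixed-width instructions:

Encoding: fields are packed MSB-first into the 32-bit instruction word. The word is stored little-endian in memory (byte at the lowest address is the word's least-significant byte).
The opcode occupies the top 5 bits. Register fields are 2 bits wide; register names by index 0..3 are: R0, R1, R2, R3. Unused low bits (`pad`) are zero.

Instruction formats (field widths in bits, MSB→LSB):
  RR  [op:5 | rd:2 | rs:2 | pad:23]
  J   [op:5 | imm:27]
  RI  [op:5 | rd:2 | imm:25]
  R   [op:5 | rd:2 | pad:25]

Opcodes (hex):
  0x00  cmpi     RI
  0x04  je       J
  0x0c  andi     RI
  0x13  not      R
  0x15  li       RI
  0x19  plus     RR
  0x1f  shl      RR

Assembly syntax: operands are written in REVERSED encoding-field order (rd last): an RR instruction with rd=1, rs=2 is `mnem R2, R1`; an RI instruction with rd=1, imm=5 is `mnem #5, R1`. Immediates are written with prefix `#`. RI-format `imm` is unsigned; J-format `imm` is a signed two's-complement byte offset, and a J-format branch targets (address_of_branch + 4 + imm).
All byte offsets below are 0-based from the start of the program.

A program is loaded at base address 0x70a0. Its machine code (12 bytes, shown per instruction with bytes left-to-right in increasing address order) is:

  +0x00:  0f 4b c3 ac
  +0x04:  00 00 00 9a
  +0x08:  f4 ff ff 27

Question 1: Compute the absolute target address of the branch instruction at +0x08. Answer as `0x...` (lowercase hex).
+0x08: f4 ff ff 27 ⇒ word 0x27fffff4 (little)
  top 5b → 0x4 → je [J]
  imm: (w>>0)&0x7ffffff=0x7fffff4 (s27→-12) → #-12
  target = base 0x70a0 + off 0x08 + 4 + imm -12 = 0x70a0

0x70a0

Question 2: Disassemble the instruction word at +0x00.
li #12798735, R2

off 0x00: read 0f 4b c3 ac as little → 0xacc34b0f
  op=0xacc34b0f>>27=0x15 ⇒ li (RI)
  rd: (w>>25)&0x3=0x2 → R2
  imm: (w>>0)&0x1ffffff=0xc34b0f → #12798735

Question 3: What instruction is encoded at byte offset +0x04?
+0x04: 00 00 00 9a ⇒ word 0x9a000000 (little)
  top 5b → 0x13 → not [R]
  rd: (w>>25)&0x3=0x1 → R1

not R1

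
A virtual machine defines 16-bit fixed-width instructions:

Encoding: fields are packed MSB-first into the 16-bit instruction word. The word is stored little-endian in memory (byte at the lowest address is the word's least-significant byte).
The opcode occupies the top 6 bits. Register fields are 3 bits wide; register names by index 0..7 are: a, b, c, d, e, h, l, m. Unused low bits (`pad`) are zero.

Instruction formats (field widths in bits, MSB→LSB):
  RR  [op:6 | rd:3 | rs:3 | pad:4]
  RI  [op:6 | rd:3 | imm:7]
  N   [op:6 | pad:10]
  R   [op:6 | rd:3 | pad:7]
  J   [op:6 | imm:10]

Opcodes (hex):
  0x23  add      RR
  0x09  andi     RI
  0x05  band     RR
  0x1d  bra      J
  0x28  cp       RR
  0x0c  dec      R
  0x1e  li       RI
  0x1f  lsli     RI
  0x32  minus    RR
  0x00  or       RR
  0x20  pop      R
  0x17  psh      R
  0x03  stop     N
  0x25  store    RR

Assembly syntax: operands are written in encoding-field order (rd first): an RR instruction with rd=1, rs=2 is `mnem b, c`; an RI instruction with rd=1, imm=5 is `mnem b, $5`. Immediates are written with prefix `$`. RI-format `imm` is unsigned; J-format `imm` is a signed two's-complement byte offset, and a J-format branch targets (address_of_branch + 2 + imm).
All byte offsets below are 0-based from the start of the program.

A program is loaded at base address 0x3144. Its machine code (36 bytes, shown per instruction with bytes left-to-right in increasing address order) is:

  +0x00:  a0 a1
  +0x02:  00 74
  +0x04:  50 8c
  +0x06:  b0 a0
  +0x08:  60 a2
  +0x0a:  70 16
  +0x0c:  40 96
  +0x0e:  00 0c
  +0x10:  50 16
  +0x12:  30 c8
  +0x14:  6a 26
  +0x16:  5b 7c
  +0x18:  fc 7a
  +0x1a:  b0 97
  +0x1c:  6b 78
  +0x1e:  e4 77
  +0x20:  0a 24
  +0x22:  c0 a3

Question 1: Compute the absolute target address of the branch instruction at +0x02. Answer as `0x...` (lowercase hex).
0x3148

@+02  little-endian(00 74) = 0x7400
  top 6b → 0x1d → bra [J]
  imm@[9:0]=0x0 ⇒ $0
  target = base 0x3144 + off 0x02 + 2 + imm 0 = 0x3148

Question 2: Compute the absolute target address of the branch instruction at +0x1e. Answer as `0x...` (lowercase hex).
off 0x1e: read e4 77 as little → 0x77e4
  op=0x77e4>>10=0x1d ⇒ bra (J)
  [9:0] imm=996 (s10→-28) = $-28
  target = base 0x3144 + off 0x1e + 2 + imm -28 = 0x3148

0x3148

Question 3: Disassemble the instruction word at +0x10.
[10] 50 16 → 0x1650
  opcode bits[15:10]=0x5: band/RR
  rd@[9:7]=0x4 ⇒ e
  rs@[6:4]=0x5 ⇒ h

band e, h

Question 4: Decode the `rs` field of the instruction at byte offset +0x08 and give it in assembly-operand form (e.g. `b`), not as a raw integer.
off 0x08: read 60 a2 as little → 0xa260
  op=0xa260>>10=0x28 ⇒ cp (RR)
  rd: (w>>7)&0x7=0x4 → e
  rs: (w>>4)&0x7=0x6 → l

l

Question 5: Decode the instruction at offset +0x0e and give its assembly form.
[0e] 00 0c → 0x0c00
  op=0x0c00>>10=0x3 ⇒ stop (N)

stop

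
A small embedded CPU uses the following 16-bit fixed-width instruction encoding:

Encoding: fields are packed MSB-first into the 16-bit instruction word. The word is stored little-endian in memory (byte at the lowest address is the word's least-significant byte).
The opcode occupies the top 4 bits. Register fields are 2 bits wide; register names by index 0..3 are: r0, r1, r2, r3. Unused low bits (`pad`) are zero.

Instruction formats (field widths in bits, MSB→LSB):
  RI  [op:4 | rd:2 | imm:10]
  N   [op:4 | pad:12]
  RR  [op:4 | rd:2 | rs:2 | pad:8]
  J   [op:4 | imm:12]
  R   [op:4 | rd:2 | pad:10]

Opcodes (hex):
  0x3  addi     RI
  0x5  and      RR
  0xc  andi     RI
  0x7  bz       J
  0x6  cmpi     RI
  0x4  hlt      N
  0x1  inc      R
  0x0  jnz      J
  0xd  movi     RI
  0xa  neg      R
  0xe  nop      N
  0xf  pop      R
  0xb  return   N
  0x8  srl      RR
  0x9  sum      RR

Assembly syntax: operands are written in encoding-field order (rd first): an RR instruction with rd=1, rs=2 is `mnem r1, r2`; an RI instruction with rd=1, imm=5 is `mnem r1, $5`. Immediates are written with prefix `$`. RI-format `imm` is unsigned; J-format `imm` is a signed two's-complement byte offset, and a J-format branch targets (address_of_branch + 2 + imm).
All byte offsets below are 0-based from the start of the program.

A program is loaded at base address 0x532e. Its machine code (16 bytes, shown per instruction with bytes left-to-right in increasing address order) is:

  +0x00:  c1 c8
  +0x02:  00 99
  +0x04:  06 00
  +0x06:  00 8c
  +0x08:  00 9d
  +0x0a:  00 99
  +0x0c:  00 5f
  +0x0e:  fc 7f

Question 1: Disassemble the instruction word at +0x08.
sum r3, r1

off 0x08: read 00 9d as little → 0x9d00
  top 4b → 0x9 → sum [RR]
  rd@[11:10]=0x3 ⇒ r3
  rs@[9:8]=0x1 ⇒ r1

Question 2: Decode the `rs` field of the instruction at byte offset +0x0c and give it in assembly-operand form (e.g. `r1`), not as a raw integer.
r3

[0c] 00 5f → 0x5f00
  op=0x5f00>>12=0x5 ⇒ and (RR)
  rd@[11:10]=0x3 ⇒ r3
  rs@[9:8]=0x3 ⇒ r3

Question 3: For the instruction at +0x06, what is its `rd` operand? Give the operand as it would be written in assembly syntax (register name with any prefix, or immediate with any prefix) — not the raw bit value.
[06] 00 8c → 0x8c00
  opcode bits[15:12]=0x8: srl/RR
  rd: (w>>10)&0x3=0x3 → r3
  rs: (w>>8)&0x3=0x0 → r0

r3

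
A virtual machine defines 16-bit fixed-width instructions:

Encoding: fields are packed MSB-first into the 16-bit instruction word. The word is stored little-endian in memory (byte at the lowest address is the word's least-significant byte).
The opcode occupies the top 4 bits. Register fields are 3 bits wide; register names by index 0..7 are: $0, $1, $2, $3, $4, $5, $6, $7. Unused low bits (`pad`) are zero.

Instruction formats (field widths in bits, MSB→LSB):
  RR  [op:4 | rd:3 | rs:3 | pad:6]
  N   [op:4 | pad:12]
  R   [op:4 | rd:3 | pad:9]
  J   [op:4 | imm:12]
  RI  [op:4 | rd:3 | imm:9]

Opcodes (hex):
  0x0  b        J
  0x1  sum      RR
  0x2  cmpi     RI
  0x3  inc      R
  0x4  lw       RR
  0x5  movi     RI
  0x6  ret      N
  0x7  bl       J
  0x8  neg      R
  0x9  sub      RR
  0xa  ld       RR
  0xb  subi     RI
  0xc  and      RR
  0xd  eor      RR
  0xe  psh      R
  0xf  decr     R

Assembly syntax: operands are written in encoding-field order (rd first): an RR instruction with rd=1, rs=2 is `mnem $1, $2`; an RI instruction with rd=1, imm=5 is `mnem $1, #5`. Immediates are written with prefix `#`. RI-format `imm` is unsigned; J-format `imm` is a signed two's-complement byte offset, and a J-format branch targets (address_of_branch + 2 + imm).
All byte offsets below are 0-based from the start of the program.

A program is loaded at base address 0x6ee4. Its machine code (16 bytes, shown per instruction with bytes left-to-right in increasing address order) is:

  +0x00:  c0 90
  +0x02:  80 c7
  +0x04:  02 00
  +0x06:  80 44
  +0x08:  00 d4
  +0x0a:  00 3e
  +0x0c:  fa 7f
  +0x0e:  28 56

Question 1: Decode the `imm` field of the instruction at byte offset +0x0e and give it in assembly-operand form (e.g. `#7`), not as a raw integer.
#40

[0e] 28 56 → 0x5628
  op=0x5628>>12=0x5 ⇒ movi (RI)
  rd@[11:9]=0x3 ⇒ $3
  imm@[8:0]=0x28 ⇒ #40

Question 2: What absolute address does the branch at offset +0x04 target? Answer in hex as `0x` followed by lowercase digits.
+0x04: 02 00 ⇒ word 0x0002 (little)
  opcode bits[15:12]=0x0: b/J
  imm@[11:0]=0x2 ⇒ #2
  target = base 0x6ee4 + off 0x04 + 2 + imm 2 = 0x6eec

0x6eec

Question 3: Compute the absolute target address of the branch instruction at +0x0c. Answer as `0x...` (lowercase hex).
@+0c  little-endian(fa 7f) = 0x7ffa
  top 4b → 0x7 → bl [J]
  imm: (w>>0)&0xfff=0xffa (s12→-6) → #-6
  target = base 0x6ee4 + off 0x0c + 2 + imm -6 = 0x6eec

0x6eec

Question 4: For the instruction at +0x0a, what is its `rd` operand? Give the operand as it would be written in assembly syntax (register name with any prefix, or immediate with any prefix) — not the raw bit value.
$7

[0a] 00 3e → 0x3e00
  top 4b → 0x3 → inc [R]
  rd@[11:9]=0x7 ⇒ $7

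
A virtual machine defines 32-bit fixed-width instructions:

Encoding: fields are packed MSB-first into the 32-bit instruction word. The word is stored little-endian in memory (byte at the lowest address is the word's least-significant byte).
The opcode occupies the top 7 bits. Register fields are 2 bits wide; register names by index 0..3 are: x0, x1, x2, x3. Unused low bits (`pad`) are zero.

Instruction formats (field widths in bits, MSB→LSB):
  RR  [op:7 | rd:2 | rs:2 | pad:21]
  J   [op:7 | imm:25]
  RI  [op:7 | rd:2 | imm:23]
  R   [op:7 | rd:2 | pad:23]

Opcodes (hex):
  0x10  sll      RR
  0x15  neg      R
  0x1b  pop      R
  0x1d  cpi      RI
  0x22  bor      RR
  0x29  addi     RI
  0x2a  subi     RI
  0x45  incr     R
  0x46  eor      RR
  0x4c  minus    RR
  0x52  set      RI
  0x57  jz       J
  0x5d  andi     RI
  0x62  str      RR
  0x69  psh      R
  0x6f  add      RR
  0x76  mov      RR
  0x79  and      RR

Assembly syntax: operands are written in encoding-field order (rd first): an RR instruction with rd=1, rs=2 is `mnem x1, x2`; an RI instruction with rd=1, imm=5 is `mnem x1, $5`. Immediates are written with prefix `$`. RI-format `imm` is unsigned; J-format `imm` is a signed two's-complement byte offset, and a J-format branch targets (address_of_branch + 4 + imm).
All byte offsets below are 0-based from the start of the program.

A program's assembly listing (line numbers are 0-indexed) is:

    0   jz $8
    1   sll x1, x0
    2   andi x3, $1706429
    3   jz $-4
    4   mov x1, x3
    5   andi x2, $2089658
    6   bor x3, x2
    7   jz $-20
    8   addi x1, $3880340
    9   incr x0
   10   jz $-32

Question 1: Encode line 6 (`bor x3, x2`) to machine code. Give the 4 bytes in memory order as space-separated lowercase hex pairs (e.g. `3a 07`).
6. bor fields op=0x22:7|rd=3:2|rs=2:2|pad=0:21 → word 45c00000h → 00 00 c0 45

00 00 c0 45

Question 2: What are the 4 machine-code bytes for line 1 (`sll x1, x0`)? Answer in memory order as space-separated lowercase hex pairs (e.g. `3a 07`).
line 1 (sll): pack op=0x10:7|rd=1:2|rs=0:2|pad=0:21 = 0x20800000; little→ 00 00 80 20

00 00 80 20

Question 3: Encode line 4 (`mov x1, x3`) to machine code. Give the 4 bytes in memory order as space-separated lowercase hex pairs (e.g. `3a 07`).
00 00 e0 ec

L4: mov op=0x76:7|rd=1:2|rs=3:2|pad=0:21 ⇒ 0xece00000 ⇒ little 00 00 e0 ec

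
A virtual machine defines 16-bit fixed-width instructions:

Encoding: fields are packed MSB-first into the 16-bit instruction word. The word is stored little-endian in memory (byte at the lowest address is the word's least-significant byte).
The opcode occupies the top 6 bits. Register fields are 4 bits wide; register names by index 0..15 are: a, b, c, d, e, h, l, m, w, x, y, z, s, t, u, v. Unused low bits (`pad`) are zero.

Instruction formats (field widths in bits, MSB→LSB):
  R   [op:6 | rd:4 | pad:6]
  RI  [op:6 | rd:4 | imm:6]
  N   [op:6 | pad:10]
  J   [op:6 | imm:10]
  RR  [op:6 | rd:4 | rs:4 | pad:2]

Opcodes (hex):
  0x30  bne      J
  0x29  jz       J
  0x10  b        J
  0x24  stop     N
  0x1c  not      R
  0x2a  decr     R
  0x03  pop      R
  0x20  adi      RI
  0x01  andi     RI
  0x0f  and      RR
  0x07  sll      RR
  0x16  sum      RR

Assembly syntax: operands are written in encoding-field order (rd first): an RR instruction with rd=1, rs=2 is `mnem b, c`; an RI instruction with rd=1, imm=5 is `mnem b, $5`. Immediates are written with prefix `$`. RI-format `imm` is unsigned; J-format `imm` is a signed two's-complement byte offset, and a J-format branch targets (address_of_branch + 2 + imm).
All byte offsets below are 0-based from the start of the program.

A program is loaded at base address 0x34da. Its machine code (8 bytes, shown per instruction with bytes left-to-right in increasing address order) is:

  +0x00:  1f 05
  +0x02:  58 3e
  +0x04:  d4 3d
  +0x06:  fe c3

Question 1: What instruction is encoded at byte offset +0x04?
and m, h

@+04  little-endian(d4 3d) = 0x3dd4
  op=0x3dd4>>10=0xf ⇒ and (RR)
  rd@[9:6]=0x7 ⇒ m
  rs@[5:2]=0x5 ⇒ h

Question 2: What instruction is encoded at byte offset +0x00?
andi e, $31

@+00  little-endian(1f 05) = 0x051f
  op=0x051f>>10=0x1 ⇒ andi (RI)
  rd: (w>>6)&0xf=0x4 → e
  imm: (w>>0)&0x3f=0x1f → $31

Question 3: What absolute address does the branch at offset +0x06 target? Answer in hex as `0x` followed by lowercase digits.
0x34e0

[06] fe c3 → 0xc3fe
  op=0xc3fe>>10=0x30 ⇒ bne (J)
  imm@[9:0]=0x3fe (s10→-2) ⇒ $-2
  target = base 0x34da + off 0x06 + 2 + imm -2 = 0x34e0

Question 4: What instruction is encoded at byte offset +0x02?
+0x02: 58 3e ⇒ word 0x3e58 (little)
  op=0x3e58>>10=0xf ⇒ and (RR)
  [9:6] rd=9 = x
  [5:2] rs=6 = l

and x, l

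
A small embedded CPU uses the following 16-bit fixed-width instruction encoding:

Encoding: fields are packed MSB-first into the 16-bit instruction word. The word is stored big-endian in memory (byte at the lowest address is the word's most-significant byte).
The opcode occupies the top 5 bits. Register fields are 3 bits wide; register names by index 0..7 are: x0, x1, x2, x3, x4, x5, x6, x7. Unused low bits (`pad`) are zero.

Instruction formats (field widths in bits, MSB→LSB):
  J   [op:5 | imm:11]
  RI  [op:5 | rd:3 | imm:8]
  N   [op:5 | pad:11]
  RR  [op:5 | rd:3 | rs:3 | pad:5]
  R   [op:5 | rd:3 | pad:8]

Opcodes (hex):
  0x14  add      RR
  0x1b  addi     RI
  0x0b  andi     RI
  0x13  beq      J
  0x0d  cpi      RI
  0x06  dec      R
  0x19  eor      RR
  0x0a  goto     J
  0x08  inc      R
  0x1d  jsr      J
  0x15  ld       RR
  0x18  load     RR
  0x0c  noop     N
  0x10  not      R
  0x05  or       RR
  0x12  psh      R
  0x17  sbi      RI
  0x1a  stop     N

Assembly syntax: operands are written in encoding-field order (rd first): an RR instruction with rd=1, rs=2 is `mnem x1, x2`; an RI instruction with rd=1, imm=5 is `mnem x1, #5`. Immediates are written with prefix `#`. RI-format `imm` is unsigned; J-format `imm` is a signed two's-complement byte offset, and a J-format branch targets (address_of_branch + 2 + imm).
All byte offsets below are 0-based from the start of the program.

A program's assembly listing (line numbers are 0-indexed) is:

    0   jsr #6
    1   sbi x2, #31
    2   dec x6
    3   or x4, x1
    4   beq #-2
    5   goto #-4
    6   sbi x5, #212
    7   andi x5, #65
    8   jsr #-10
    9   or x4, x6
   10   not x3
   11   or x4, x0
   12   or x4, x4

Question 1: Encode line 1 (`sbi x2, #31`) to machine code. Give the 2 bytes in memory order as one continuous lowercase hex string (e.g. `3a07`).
line 1 (sbi): pack op=0x17:5|rd=2:3|imm=31:8 = 0xba1f; big→ ba 1f

ba1f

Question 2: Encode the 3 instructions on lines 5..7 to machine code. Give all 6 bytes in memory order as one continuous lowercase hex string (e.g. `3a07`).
line 5 (goto): pack op=0xa:5|imm=-4:11 = 0x57fc; big→ 57 fc
line 6 (sbi): pack op=0x17:5|rd=5:3|imm=212:8 = 0xbdd4; big→ bd d4
line 7 (andi): pack op=0xb:5|rd=5:3|imm=65:8 = 0x5d41; big→ 5d 41

57fcbdd45d41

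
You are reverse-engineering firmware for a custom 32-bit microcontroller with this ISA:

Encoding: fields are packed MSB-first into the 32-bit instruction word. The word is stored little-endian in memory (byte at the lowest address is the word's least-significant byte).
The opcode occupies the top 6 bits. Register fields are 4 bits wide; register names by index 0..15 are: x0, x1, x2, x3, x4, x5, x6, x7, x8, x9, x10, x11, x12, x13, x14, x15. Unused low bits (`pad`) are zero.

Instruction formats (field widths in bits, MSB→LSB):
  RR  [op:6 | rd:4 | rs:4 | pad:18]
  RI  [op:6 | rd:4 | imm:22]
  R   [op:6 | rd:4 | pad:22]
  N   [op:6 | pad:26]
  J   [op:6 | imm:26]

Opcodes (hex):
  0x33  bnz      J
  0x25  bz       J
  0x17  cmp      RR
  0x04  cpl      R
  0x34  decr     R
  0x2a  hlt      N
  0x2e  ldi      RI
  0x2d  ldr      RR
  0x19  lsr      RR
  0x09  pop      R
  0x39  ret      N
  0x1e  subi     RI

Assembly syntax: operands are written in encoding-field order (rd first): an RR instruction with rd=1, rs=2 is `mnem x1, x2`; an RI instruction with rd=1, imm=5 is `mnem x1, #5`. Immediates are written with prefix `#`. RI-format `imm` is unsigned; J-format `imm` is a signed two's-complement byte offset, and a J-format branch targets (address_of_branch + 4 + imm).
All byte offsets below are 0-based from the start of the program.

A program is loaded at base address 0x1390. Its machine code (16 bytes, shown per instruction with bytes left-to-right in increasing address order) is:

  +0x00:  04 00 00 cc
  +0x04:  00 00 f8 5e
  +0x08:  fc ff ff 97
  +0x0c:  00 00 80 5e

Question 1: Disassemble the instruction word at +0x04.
@+04  little-endian(00 00 f8 5e) = 0x5ef80000
  top 6b → 0x17 → cmp [RR]
  rd@[25:22]=0xb ⇒ x11
  rs@[21:18]=0xe ⇒ x14

cmp x11, x14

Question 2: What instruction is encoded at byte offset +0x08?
off 0x08: read fc ff ff 97 as little → 0x97fffffc
  op=0x97fffffc>>26=0x25 ⇒ bz (J)
  [25:0] imm=67108860 (s26→-4) = #-4

bz #-4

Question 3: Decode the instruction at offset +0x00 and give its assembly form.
off 0x00: read 04 00 00 cc as little → 0xcc000004
  op=0xcc000004>>26=0x33 ⇒ bnz (J)
  imm@[25:0]=0x4 ⇒ #4

bnz #4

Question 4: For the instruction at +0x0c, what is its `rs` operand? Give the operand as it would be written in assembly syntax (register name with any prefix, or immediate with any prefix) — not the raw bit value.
x0

off 0x0c: read 00 00 80 5e as little → 0x5e800000
  opcode bits[31:26]=0x17: cmp/RR
  rd@[25:22]=0xa ⇒ x10
  rs@[21:18]=0x0 ⇒ x0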